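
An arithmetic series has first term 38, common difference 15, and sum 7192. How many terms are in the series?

Using S = n/2 × [2a + (n-1)d]
7192 = n/2 × [2(38) + (n-1)(15)]
7192 = n/2 × [76 + 15n - 15]
14384 = n × [61 + 15n]
15n² + (61)n - 14384 = 0
Discriminant: Δ = (61)² - 4(15)(-14384) = 3721 + 863040 = 866761
√Δ = 931
n = [-(61) + √Δ] / (2·15) = (-61 + 931) / 30 = 870 / 30 = 29
(The negative root is discarded since n must be a positive integer.)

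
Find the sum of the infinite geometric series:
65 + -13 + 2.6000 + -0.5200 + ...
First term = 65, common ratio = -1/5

For |r| < 1, S = a / (1 - r)
S = 65 / (1 - (-1/5))
S = 65 / (6/5)
S = 325/6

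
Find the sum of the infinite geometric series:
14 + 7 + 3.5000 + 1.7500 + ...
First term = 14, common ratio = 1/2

For |r| < 1, S = a / (1 - r)
S = 14 / (1 - (1/2))
S = 14 / (1/2)
S = 28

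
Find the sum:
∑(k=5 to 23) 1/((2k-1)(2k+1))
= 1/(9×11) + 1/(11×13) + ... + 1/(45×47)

Partial fractions: 1/((2k-1)(2k+1)) = (1/2)[1/(2k-1) - 1/(2k+1)]
The series telescopes:
= (1/2)[1/9 - 1/47]
= 19/423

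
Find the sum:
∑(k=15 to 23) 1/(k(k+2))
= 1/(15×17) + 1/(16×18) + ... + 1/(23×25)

Partial fractions: 1/(k(k+2)) = (1/2)[1/k - 1/(k+2)]
Telescoping leaves the first two and last two terms:
= (1/2)[1/15 + 1/16 - 1/24 - 1/25]
= 19/800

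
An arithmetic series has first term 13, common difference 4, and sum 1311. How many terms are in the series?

Using S = n/2 × [2a + (n-1)d]
1311 = n/2 × [2(13) + (n-1)(4)]
1311 = n/2 × [26 + 4n - 4]
2622 = n × [22 + 4n]
4n² + (22)n - 2622 = 0
Discriminant: Δ = (22)² - 4(4)(-2622) = 484 + 41952 = 42436
√Δ = 206
n = [-(22) + √Δ] / (2·4) = (-22 + 206) / 8 = 184 / 8 = 23
(The negative root is discarded since n must be a positive integer.)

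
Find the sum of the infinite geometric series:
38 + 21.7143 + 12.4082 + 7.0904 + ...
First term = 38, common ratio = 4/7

For |r| < 1, S = a / (1 - r)
S = 38 / (1 - (4/7))
S = 38 / (3/7)
S = 266/3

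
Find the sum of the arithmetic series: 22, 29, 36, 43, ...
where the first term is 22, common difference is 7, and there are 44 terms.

Sₙ = n/2 × (first + last)
Last term = a + (n-1)d = 22 + (44-1)×7 = 323
S_44 = 44/2 × (22 + 323)
S_44 = 44/2 × 345 = 7590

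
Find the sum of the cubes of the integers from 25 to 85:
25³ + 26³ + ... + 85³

Use ∑_{k=1}^{n} k³ = [n(n+1)/2]², then subtract the first 24 terms.
∑_{k=1}^{85} k³ = [85×86/2]² = 3655² = 13359025
∑_{k=1}^{24} k³ = [24×25/2]² = 300² = 90000
∑_{k=25}^{85} k³ = 13359025 - 90000 = 13269025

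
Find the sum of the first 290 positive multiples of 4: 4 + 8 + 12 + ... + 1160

Factor out 4: = 4(1 + 2 + ... + 290) = 4 × n(n+1)/2
= 4 × 290×291/2
= 4 × 42195
= 168780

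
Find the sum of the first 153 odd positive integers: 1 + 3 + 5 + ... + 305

Sum of first n odd numbers = n²
= 153²
= 23409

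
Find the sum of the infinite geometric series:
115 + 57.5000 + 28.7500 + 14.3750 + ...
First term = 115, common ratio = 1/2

For |r| < 1, S = a / (1 - r)
S = 115 / (1 - (1/2))
S = 115 / (1/2)
S = 230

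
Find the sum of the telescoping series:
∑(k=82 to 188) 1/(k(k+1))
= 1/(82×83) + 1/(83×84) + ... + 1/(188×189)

Partial fractions: 1/(k(k+1)) = 1/k - 1/(k+1)
The series telescopes:
= (1/82 - 1/83) + (1/83 - 1/84) + ... + (1/188 - 1/189)
= 1/82 - 1/189
= 107/15498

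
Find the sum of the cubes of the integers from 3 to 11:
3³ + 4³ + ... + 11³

Use ∑_{k=1}^{n} k³ = [n(n+1)/2]², then subtract the first 2 terms.
∑_{k=1}^{11} k³ = [11×12/2]² = 66² = 4356
∑_{k=1}^{2} k³ = [2×3/2]² = 3² = 9
∑_{k=3}^{11} k³ = 4356 - 9 = 4347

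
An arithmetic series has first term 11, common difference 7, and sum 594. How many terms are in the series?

Using S = n/2 × [2a + (n-1)d]
594 = n/2 × [2(11) + (n-1)(7)]
594 = n/2 × [22 + 7n - 7]
1188 = n × [15 + 7n]
7n² + (15)n - 1188 = 0
Discriminant: Δ = (15)² - 4(7)(-1188) = 225 + 33264 = 33489
√Δ = 183
n = [-(15) + √Δ] / (2·7) = (-15 + 183) / 14 = 168 / 14 = 12
(The negative root is discarded since n must be a positive integer.)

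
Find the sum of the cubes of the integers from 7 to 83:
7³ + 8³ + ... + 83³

Use ∑_{k=1}^{n} k³ = [n(n+1)/2]², then subtract the first 6 terms.
∑_{k=1}^{83} k³ = [83×84/2]² = 3486² = 12152196
∑_{k=1}^{6} k³ = [6×7/2]² = 21² = 441
∑_{k=7}^{83} k³ = 12152196 - 441 = 12151755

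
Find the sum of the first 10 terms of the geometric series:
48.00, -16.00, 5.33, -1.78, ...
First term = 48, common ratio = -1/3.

Sₙ = a(1 - rⁿ) / (1 - r)
S_10 = 48(1 - (-1/3)^10) / (1 - (-1/3))
S_10 = 48(1 - (1/59049)) / (4/3)
S_10 = 236192/6561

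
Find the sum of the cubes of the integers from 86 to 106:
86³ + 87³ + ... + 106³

Use ∑_{k=1}^{n} k³ = [n(n+1)/2]², then subtract the first 85 terms.
∑_{k=1}^{106} k³ = [106×107/2]² = 5671² = 32160241
∑_{k=1}^{85} k³ = [85×86/2]² = 3655² = 13359025
∑_{k=86}^{106} k³ = 32160241 - 13359025 = 18801216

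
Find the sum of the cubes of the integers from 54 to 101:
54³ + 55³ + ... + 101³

Use ∑_{k=1}^{n} k³ = [n(n+1)/2]², then subtract the first 53 terms.
∑_{k=1}^{101} k³ = [101×102/2]² = 5151² = 26532801
∑_{k=1}^{53} k³ = [53×54/2]² = 1431² = 2047761
∑_{k=54}^{101} k³ = 26532801 - 2047761 = 24485040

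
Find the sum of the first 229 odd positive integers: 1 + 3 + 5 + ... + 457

Sum of first n odd numbers = n²
= 229²
= 52441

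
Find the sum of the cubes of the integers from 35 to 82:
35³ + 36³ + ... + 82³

Use ∑_{k=1}^{n} k³ = [n(n+1)/2]², then subtract the first 34 terms.
∑_{k=1}^{82} k³ = [82×83/2]² = 3403² = 11580409
∑_{k=1}^{34} k³ = [34×35/2]² = 595² = 354025
∑_{k=35}^{82} k³ = 11580409 - 354025 = 11226384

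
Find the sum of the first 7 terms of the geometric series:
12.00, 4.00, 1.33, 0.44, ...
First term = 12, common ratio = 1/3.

Sₙ = a(1 - rⁿ) / (1 - r)
S_7 = 12(1 - (1/3)^7) / (1 - (1/3))
S_7 = 12(1 - (1/2187)) / (2/3)
S_7 = 4372/243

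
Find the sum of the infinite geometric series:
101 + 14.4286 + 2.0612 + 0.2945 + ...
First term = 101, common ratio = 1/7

For |r| < 1, S = a / (1 - r)
S = 101 / (1 - (1/7))
S = 101 / (6/7)
S = 707/6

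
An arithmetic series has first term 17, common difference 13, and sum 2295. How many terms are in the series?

Using S = n/2 × [2a + (n-1)d]
2295 = n/2 × [2(17) + (n-1)(13)]
2295 = n/2 × [34 + 13n - 13]
4590 = n × [21 + 13n]
13n² + (21)n - 4590 = 0
Discriminant: Δ = (21)² - 4(13)(-4590) = 441 + 238680 = 239121
√Δ = 489
n = [-(21) + √Δ] / (2·13) = (-21 + 489) / 26 = 468 / 26 = 18
(The negative root is discarded since n must be a positive integer.)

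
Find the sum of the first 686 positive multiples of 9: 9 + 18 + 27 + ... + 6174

Factor out 9: = 9(1 + 2 + ... + 686) = 9 × n(n+1)/2
= 9 × 686×687/2
= 9 × 235641
= 2120769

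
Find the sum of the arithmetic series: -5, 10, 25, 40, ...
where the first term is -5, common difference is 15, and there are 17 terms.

Sₙ = n/2 × (first + last)
Last term = a + (n-1)d = -5 + (17-1)×15 = 235
S_17 = 17/2 × (-5 + 235)
S_17 = 17/2 × 230 = 1955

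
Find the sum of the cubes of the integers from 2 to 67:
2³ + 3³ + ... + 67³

Use ∑_{k=1}^{n} k³ = [n(n+1)/2]², then subtract the first 1 terms.
∑_{k=1}^{67} k³ = [67×68/2]² = 2278² = 5189284
∑_{k=1}^{1} k³ = [1×2/2]² = 1² = 1
∑_{k=2}^{67} k³ = 5189284 - 1 = 5189283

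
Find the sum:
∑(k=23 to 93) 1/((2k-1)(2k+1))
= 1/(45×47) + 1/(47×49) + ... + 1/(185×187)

Partial fractions: 1/((2k-1)(2k+1)) = (1/2)[1/(2k-1) - 1/(2k+1)]
The series telescopes:
= (1/2)[1/45 - 1/187]
= 71/8415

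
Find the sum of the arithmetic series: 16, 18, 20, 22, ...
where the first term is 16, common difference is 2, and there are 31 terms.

Sₙ = n/2 × (first + last)
Last term = a + (n-1)d = 16 + (31-1)×2 = 76
S_31 = 31/2 × (16 + 76)
S_31 = 31/2 × 92 = 1426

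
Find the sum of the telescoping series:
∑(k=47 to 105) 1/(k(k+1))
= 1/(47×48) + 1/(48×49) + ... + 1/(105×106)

Partial fractions: 1/(k(k+1)) = 1/k - 1/(k+1)
The series telescopes:
= (1/47 - 1/48) + (1/48 - 1/49) + ... + (1/105 - 1/106)
= 1/47 - 1/106
= 59/4982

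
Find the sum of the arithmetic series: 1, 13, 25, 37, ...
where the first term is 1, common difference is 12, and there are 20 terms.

Sₙ = n/2 × (first + last)
Last term = a + (n-1)d = 1 + (20-1)×12 = 229
S_20 = 20/2 × (1 + 229)
S_20 = 20/2 × 230 = 2300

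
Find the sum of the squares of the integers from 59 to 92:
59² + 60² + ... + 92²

Use ∑_{k=1}^{n} k² = n(n+1)(2n+1)/6, then subtract the first 58 terms.
∑_{k=1}^{92} k² = 92×93×185/6 = 263810
∑_{k=1}^{58} k² = 58×59×117/6 = 66729
∑_{k=59}^{92} k² = 263810 - 66729 = 197081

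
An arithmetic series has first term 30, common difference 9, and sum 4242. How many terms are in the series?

Using S = n/2 × [2a + (n-1)d]
4242 = n/2 × [2(30) + (n-1)(9)]
4242 = n/2 × [60 + 9n - 9]
8484 = n × [51 + 9n]
9n² + (51)n - 8484 = 0
Discriminant: Δ = (51)² - 4(9)(-8484) = 2601 + 305424 = 308025
√Δ = 555
n = [-(51) + √Δ] / (2·9) = (-51 + 555) / 18 = 504 / 18 = 28
(The negative root is discarded since n must be a positive integer.)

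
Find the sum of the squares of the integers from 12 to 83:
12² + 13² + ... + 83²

Use ∑_{k=1}^{n} k² = n(n+1)(2n+1)/6, then subtract the first 11 terms.
∑_{k=1}^{83} k² = 83×84×167/6 = 194054
∑_{k=1}^{11} k² = 11×12×23/6 = 506
∑_{k=12}^{83} k² = 194054 - 506 = 193548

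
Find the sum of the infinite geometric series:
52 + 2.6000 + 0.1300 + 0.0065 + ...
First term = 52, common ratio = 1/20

For |r| < 1, S = a / (1 - r)
S = 52 / (1 - (1/20))
S = 52 / (19/20)
S = 1040/19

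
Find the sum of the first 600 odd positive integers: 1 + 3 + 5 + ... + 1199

Sum of first n odd numbers = n²
= 600²
= 360000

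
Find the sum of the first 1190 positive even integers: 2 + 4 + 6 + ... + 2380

Sum of first n even numbers = n(n+1)
= 1190×1191
= 1417290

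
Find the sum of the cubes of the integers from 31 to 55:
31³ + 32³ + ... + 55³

Use ∑_{k=1}^{n} k³ = [n(n+1)/2]², then subtract the first 30 terms.
∑_{k=1}^{55} k³ = [55×56/2]² = 1540² = 2371600
∑_{k=1}^{30} k³ = [30×31/2]² = 465² = 216225
∑_{k=31}^{55} k³ = 2371600 - 216225 = 2155375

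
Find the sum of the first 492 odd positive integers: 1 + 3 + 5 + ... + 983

Sum of first n odd numbers = n²
= 492²
= 242064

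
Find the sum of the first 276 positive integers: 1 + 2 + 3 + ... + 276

Formula: ∑k = n(n+1)/2
= 276×277/2
= 76452/2
= 38226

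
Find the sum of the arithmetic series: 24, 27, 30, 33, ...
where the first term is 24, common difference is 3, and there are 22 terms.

Sₙ = n/2 × (first + last)
Last term = a + (n-1)d = 24 + (22-1)×3 = 87
S_22 = 22/2 × (24 + 87)
S_22 = 22/2 × 111 = 1221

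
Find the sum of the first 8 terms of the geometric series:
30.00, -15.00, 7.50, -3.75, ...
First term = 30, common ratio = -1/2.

Sₙ = a(1 - rⁿ) / (1 - r)
S_8 = 30(1 - (-1/2)^8) / (1 - (-1/2))
S_8 = 30(1 - (1/256)) / (3/2)
S_8 = 1275/64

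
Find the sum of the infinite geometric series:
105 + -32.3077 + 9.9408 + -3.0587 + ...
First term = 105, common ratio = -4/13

For |r| < 1, S = a / (1 - r)
S = 105 / (1 - (-4/13))
S = 105 / (17/13)
S = 1365/17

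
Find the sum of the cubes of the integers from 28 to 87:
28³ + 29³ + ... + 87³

Use ∑_{k=1}^{n} k³ = [n(n+1)/2]², then subtract the first 27 terms.
∑_{k=1}^{87} k³ = [87×88/2]² = 3828² = 14653584
∑_{k=1}^{27} k³ = [27×28/2]² = 378² = 142884
∑_{k=28}^{87} k³ = 14653584 - 142884 = 14510700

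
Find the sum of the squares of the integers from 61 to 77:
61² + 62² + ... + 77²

Use ∑_{k=1}^{n} k² = n(n+1)(2n+1)/6, then subtract the first 60 terms.
∑_{k=1}^{77} k² = 77×78×155/6 = 155155
∑_{k=1}^{60} k² = 60×61×121/6 = 73810
∑_{k=61}^{77} k² = 155155 - 73810 = 81345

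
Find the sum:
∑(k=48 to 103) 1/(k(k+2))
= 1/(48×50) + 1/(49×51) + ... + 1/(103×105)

Partial fractions: 1/(k(k+2)) = (1/2)[1/k - 1/(k+2)]
Telescoping leaves the first two and last two terms:
= (1/2)[1/48 + 1/49 - 1/104 - 1/105]
= 3379/305760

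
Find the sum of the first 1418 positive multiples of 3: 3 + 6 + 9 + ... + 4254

Factor out 3: = 3(1 + 2 + ... + 1418) = 3 × n(n+1)/2
= 3 × 1418×1419/2
= 3 × 1006071
= 3018213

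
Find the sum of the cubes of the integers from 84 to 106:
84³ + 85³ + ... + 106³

Use ∑_{k=1}^{n} k³ = [n(n+1)/2]², then subtract the first 83 terms.
∑_{k=1}^{106} k³ = [106×107/2]² = 5671² = 32160241
∑_{k=1}^{83} k³ = [83×84/2]² = 3486² = 12152196
∑_{k=84}^{106} k³ = 32160241 - 12152196 = 20008045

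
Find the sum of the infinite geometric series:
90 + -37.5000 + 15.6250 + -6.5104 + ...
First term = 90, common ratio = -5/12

For |r| < 1, S = a / (1 - r)
S = 90 / (1 - (-5/12))
S = 90 / (17/12)
S = 1080/17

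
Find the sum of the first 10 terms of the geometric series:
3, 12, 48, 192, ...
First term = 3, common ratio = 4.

Sₙ = a(1 - rⁿ) / (1 - r)
S_10 = 3(1 - 4^10) / (1 - 4)
S_10 = 3(1 - 1048576) / (-3)
S_10 = 1048575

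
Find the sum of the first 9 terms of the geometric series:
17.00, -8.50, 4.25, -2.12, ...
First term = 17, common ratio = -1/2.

Sₙ = a(1 - rⁿ) / (1 - r)
S_9 = 17(1 - (-1/2)^9) / (1 - (-1/2))
S_9 = 17(1 - (-1/512)) / (3/2)
S_9 = 2907/256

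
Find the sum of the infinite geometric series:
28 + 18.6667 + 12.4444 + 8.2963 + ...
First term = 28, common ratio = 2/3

For |r| < 1, S = a / (1 - r)
S = 28 / (1 - (2/3))
S = 28 / (1/3)
S = 84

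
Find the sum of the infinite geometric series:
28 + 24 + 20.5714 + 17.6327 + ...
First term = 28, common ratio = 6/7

For |r| < 1, S = a / (1 - r)
S = 28 / (1 - (6/7))
S = 28 / (1/7)
S = 196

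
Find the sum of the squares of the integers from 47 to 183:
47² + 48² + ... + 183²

Use ∑_{k=1}^{n} k² = n(n+1)(2n+1)/6, then subtract the first 46 terms.
∑_{k=1}^{183} k² = 183×184×367/6 = 2059604
∑_{k=1}^{46} k² = 46×47×93/6 = 33511
∑_{k=47}^{183} k² = 2059604 - 33511 = 2026093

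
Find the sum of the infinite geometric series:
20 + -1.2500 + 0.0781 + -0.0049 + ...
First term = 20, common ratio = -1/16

For |r| < 1, S = a / (1 - r)
S = 20 / (1 - (-1/16))
S = 20 / (17/16)
S = 320/17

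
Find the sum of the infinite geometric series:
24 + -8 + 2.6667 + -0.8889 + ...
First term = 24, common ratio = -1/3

For |r| < 1, S = a / (1 - r)
S = 24 / (1 - (-1/3))
S = 24 / (4/3)
S = 18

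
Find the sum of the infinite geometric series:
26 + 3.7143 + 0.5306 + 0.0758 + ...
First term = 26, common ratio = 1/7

For |r| < 1, S = a / (1 - r)
S = 26 / (1 - (1/7))
S = 26 / (6/7)
S = 91/3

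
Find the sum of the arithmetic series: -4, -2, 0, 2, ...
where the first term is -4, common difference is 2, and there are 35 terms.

Sₙ = n/2 × (first + last)
Last term = a + (n-1)d = -4 + (35-1)×2 = 64
S_35 = 35/2 × (-4 + 64)
S_35 = 35/2 × 60 = 1050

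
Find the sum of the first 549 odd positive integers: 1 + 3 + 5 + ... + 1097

Sum of first n odd numbers = n²
= 549²
= 301401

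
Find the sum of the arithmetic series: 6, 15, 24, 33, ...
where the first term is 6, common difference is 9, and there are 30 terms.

Sₙ = n/2 × (first + last)
Last term = a + (n-1)d = 6 + (30-1)×9 = 267
S_30 = 30/2 × (6 + 267)
S_30 = 30/2 × 273 = 4095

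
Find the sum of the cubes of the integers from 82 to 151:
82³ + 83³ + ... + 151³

Use ∑_{k=1}^{n} k³ = [n(n+1)/2]², then subtract the first 81 terms.
∑_{k=1}^{151} k³ = [151×152/2]² = 11476² = 131698576
∑_{k=1}^{81} k³ = [81×82/2]² = 3321² = 11029041
∑_{k=82}^{151} k³ = 131698576 - 11029041 = 120669535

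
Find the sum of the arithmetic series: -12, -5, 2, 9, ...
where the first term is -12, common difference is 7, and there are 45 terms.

Sₙ = n/2 × (first + last)
Last term = a + (n-1)d = -12 + (45-1)×7 = 296
S_45 = 45/2 × (-12 + 296)
S_45 = 45/2 × 284 = 6390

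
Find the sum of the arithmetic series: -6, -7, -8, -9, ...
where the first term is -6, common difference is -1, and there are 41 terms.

Sₙ = n/2 × (first + last)
Last term = a + (n-1)d = -6 + (41-1)×(-1) = -46
S_41 = 41/2 × (-6 + (-46))
S_41 = 41/2 × (-52) = -1066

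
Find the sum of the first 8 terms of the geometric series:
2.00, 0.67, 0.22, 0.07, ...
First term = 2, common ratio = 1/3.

Sₙ = a(1 - rⁿ) / (1 - r)
S_8 = 2(1 - (1/3)^8) / (1 - (1/3))
S_8 = 2(1 - (1/6561)) / (2/3)
S_8 = 6560/2187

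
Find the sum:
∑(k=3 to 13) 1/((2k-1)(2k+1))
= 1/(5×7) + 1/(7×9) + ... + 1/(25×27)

Partial fractions: 1/((2k-1)(2k+1)) = (1/2)[1/(2k-1) - 1/(2k+1)]
The series telescopes:
= (1/2)[1/5 - 1/27]
= 11/135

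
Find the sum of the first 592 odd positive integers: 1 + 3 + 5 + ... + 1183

Sum of first n odd numbers = n²
= 592²
= 350464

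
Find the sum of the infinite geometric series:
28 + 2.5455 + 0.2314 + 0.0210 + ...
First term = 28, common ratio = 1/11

For |r| < 1, S = a / (1 - r)
S = 28 / (1 - (1/11))
S = 28 / (10/11)
S = 154/5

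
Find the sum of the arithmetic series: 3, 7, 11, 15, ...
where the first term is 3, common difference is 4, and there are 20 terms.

Sₙ = n/2 × (first + last)
Last term = a + (n-1)d = 3 + (20-1)×4 = 79
S_20 = 20/2 × (3 + 79)
S_20 = 20/2 × 82 = 820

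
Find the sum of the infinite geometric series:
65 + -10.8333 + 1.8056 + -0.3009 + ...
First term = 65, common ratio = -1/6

For |r| < 1, S = a / (1 - r)
S = 65 / (1 - (-1/6))
S = 65 / (7/6)
S = 390/7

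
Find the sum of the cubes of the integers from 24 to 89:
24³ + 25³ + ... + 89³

Use ∑_{k=1}^{n} k³ = [n(n+1)/2]², then subtract the first 23 terms.
∑_{k=1}^{89} k³ = [89×90/2]² = 4005² = 16040025
∑_{k=1}^{23} k³ = [23×24/2]² = 276² = 76176
∑_{k=24}^{89} k³ = 16040025 - 76176 = 15963849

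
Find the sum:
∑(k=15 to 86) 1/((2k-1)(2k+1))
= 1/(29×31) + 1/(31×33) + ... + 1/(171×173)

Partial fractions: 1/((2k-1)(2k+1)) = (1/2)[1/(2k-1) - 1/(2k+1)]
The series telescopes:
= (1/2)[1/29 - 1/173]
= 72/5017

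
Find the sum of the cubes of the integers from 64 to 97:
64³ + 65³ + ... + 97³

Use ∑_{k=1}^{n} k³ = [n(n+1)/2]², then subtract the first 63 terms.
∑_{k=1}^{97} k³ = [97×98/2]² = 4753² = 22591009
∑_{k=1}^{63} k³ = [63×64/2]² = 2016² = 4064256
∑_{k=64}^{97} k³ = 22591009 - 4064256 = 18526753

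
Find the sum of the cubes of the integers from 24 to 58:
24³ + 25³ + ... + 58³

Use ∑_{k=1}^{n} k³ = [n(n+1)/2]², then subtract the first 23 terms.
∑_{k=1}^{58} k³ = [58×59/2]² = 1711² = 2927521
∑_{k=1}^{23} k³ = [23×24/2]² = 276² = 76176
∑_{k=24}^{58} k³ = 2927521 - 76176 = 2851345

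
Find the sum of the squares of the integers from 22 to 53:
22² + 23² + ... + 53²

Use ∑_{k=1}^{n} k² = n(n+1)(2n+1)/6, then subtract the first 21 terms.
∑_{k=1}^{53} k² = 53×54×107/6 = 51039
∑_{k=1}^{21} k² = 21×22×43/6 = 3311
∑_{k=22}^{53} k² = 51039 - 3311 = 47728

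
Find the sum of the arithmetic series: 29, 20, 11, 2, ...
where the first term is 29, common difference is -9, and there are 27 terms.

Sₙ = n/2 × (first + last)
Last term = a + (n-1)d = 29 + (27-1)×(-9) = -205
S_27 = 27/2 × (29 + (-205))
S_27 = 27/2 × (-176) = -2376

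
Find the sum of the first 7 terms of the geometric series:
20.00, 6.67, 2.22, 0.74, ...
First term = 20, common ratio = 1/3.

Sₙ = a(1 - rⁿ) / (1 - r)
S_7 = 20(1 - (1/3)^7) / (1 - (1/3))
S_7 = 20(1 - (1/2187)) / (2/3)
S_7 = 21860/729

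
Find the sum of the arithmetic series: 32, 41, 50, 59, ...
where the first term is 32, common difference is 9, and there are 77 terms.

Sₙ = n/2 × (first + last)
Last term = a + (n-1)d = 32 + (77-1)×9 = 716
S_77 = 77/2 × (32 + 716)
S_77 = 77/2 × 748 = 28798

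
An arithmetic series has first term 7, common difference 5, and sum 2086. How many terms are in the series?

Using S = n/2 × [2a + (n-1)d]
2086 = n/2 × [2(7) + (n-1)(5)]
2086 = n/2 × [14 + 5n - 5]
4172 = n × [9 + 5n]
5n² + (9)n - 4172 = 0
Discriminant: Δ = (9)² - 4(5)(-4172) = 81 + 83440 = 83521
√Δ = 289
n = [-(9) + √Δ] / (2·5) = (-9 + 289) / 10 = 280 / 10 = 28
(The negative root is discarded since n must be a positive integer.)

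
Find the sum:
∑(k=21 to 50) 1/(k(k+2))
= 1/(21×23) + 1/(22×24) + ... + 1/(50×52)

Partial fractions: 1/(k(k+2)) = (1/2)[1/k - 1/(k+2)]
Telescoping leaves the first two and last two terms:
= (1/2)[1/21 + 1/22 - 1/51 - 1/52]
= 11075/408408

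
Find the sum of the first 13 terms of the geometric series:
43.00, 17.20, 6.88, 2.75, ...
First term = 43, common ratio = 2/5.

Sₙ = a(1 - rⁿ) / (1 - r)
S_13 = 43(1 - (2/5)^13) / (1 - (2/5))
S_13 = 43(1 - (8192/1220703125)) / (3/5)
S_13 = 17496627373/244140625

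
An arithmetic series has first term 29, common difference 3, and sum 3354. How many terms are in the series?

Using S = n/2 × [2a + (n-1)d]
3354 = n/2 × [2(29) + (n-1)(3)]
3354 = n/2 × [58 + 3n - 3]
6708 = n × [55 + 3n]
3n² + (55)n - 6708 = 0
Discriminant: Δ = (55)² - 4(3)(-6708) = 3025 + 80496 = 83521
√Δ = 289
n = [-(55) + √Δ] / (2·3) = (-55 + 289) / 6 = 234 / 6 = 39
(The negative root is discarded since n must be a positive integer.)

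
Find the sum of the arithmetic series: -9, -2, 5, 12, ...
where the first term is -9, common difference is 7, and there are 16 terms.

Sₙ = n/2 × (first + last)
Last term = a + (n-1)d = -9 + (16-1)×7 = 96
S_16 = 16/2 × (-9 + 96)
S_16 = 16/2 × 87 = 696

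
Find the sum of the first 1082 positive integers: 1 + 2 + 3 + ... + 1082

Formula: ∑k = n(n+1)/2
= 1082×1083/2
= 1171806/2
= 585903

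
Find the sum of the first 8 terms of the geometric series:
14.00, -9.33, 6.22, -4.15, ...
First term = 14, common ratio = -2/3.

Sₙ = a(1 - rⁿ) / (1 - r)
S_8 = 14(1 - (-2/3)^8) / (1 - (-2/3))
S_8 = 14(1 - (256/6561)) / (5/3)
S_8 = 17654/2187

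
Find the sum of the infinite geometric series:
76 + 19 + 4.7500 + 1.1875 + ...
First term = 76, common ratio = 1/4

For |r| < 1, S = a / (1 - r)
S = 76 / (1 - (1/4))
S = 76 / (3/4)
S = 304/3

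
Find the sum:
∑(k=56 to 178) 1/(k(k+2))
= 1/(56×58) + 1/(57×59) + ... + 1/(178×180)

Partial fractions: 1/(k(k+2)) = (1/2)[1/k - 1/(k+2)]
Telescoping leaves the first two and last two terms:
= (1/2)[1/56 + 1/57 - 1/179 - 1/180]
= 207911/17141040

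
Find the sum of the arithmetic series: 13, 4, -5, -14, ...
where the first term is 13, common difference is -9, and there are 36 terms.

Sₙ = n/2 × (first + last)
Last term = a + (n-1)d = 13 + (36-1)×(-9) = -302
S_36 = 36/2 × (13 + (-302))
S_36 = 36/2 × (-289) = -5202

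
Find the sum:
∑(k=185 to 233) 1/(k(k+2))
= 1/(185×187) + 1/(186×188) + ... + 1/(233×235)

Partial fractions: 1/(k(k+2)) = (1/2)[1/k - 1/(k+2)]
Telescoping leaves the first two and last two terms:
= (1/2)[1/185 + 1/186 - 1/234 - 1/235]
= 7105/6307353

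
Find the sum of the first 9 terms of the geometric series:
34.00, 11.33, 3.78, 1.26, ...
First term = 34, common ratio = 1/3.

Sₙ = a(1 - rⁿ) / (1 - r)
S_9 = 34(1 - (1/3)^9) / (1 - (1/3))
S_9 = 34(1 - (1/19683)) / (2/3)
S_9 = 334594/6561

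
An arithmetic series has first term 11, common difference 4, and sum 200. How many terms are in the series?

Using S = n/2 × [2a + (n-1)d]
200 = n/2 × [2(11) + (n-1)(4)]
200 = n/2 × [22 + 4n - 4]
400 = n × [18 + 4n]
4n² + (18)n - 400 = 0
Discriminant: Δ = (18)² - 4(4)(-400) = 324 + 6400 = 6724
√Δ = 82
n = [-(18) + √Δ] / (2·4) = (-18 + 82) / 8 = 64 / 8 = 8
(The negative root is discarded since n must be a positive integer.)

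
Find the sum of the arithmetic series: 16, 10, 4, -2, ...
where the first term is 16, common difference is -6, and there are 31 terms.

Sₙ = n/2 × (first + last)
Last term = a + (n-1)d = 16 + (31-1)×(-6) = -164
S_31 = 31/2 × (16 + (-164))
S_31 = 31/2 × (-148) = -2294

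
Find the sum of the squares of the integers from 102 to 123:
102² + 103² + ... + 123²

Use ∑_{k=1}^{n} k² = n(n+1)(2n+1)/6, then subtract the first 101 terms.
∑_{k=1}^{123} k² = 123×124×247/6 = 627874
∑_{k=1}^{101} k² = 101×102×203/6 = 348551
∑_{k=102}^{123} k² = 627874 - 348551 = 279323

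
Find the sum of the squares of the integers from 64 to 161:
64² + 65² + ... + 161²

Use ∑_{k=1}^{n} k² = n(n+1)(2n+1)/6, then subtract the first 63 terms.
∑_{k=1}^{161} k² = 161×162×323/6 = 1404081
∑_{k=1}^{63} k² = 63×64×127/6 = 85344
∑_{k=64}^{161} k² = 1404081 - 85344 = 1318737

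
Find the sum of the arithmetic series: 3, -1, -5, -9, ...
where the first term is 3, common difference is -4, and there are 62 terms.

Sₙ = n/2 × (first + last)
Last term = a + (n-1)d = 3 + (62-1)×(-4) = -241
S_62 = 62/2 × (3 + (-241))
S_62 = 62/2 × (-238) = -7378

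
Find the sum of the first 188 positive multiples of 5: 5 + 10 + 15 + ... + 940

Factor out 5: = 5(1 + 2 + ... + 188) = 5 × n(n+1)/2
= 5 × 188×189/2
= 5 × 17766
= 88830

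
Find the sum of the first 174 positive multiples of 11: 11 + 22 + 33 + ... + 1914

Factor out 11: = 11(1 + 2 + ... + 174) = 11 × n(n+1)/2
= 11 × 174×175/2
= 11 × 15225
= 167475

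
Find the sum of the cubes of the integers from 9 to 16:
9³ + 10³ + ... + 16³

Use ∑_{k=1}^{n} k³ = [n(n+1)/2]², then subtract the first 8 terms.
∑_{k=1}^{16} k³ = [16×17/2]² = 136² = 18496
∑_{k=1}^{8} k³ = [8×9/2]² = 36² = 1296
∑_{k=9}^{16} k³ = 18496 - 1296 = 17200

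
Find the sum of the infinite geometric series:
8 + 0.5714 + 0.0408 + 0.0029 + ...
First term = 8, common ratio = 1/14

For |r| < 1, S = a / (1 - r)
S = 8 / (1 - (1/14))
S = 8 / (13/14)
S = 112/13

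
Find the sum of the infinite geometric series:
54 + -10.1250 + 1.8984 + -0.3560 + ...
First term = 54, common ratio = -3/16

For |r| < 1, S = a / (1 - r)
S = 54 / (1 - (-3/16))
S = 54 / (19/16)
S = 864/19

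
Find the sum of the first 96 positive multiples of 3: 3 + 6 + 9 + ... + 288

Factor out 3: = 3(1 + 2 + ... + 96) = 3 × n(n+1)/2
= 3 × 96×97/2
= 3 × 4656
= 13968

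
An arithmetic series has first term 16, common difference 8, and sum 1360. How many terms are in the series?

Using S = n/2 × [2a + (n-1)d]
1360 = n/2 × [2(16) + (n-1)(8)]
1360 = n/2 × [32 + 8n - 8]
2720 = n × [24 + 8n]
8n² + (24)n - 2720 = 0
Discriminant: Δ = (24)² - 4(8)(-2720) = 576 + 87040 = 87616
√Δ = 296
n = [-(24) + √Δ] / (2·8) = (-24 + 296) / 16 = 272 / 16 = 17
(The negative root is discarded since n must be a positive integer.)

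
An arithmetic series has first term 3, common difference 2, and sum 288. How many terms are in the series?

Using S = n/2 × [2a + (n-1)d]
288 = n/2 × [2(3) + (n-1)(2)]
288 = n/2 × [6 + 2n - 2]
576 = n × [4 + 2n]
2n² + (4)n - 576 = 0
Discriminant: Δ = (4)² - 4(2)(-576) = 16 + 4608 = 4624
√Δ = 68
n = [-(4) + √Δ] / (2·2) = (-4 + 68) / 4 = 64 / 4 = 16
(The negative root is discarded since n must be a positive integer.)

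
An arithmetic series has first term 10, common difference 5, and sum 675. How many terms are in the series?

Using S = n/2 × [2a + (n-1)d]
675 = n/2 × [2(10) + (n-1)(5)]
675 = n/2 × [20 + 5n - 5]
1350 = n × [15 + 5n]
5n² + (15)n - 1350 = 0
Discriminant: Δ = (15)² - 4(5)(-1350) = 225 + 27000 = 27225
√Δ = 165
n = [-(15) + √Δ] / (2·5) = (-15 + 165) / 10 = 150 / 10 = 15
(The negative root is discarded since n must be a positive integer.)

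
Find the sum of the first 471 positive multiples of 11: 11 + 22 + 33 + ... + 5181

Factor out 11: = 11(1 + 2 + ... + 471) = 11 × n(n+1)/2
= 11 × 471×472/2
= 11 × 111156
= 1222716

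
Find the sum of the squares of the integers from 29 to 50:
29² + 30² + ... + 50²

Use ∑_{k=1}^{n} k² = n(n+1)(2n+1)/6, then subtract the first 28 terms.
∑_{k=1}^{50} k² = 50×51×101/6 = 42925
∑_{k=1}^{28} k² = 28×29×57/6 = 7714
∑_{k=29}^{50} k² = 42925 - 7714 = 35211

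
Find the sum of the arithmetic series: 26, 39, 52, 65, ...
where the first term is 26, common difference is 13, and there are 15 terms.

Sₙ = n/2 × (first + last)
Last term = a + (n-1)d = 26 + (15-1)×13 = 208
S_15 = 15/2 × (26 + 208)
S_15 = 15/2 × 234 = 1755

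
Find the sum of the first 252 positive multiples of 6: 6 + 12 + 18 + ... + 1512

Factor out 6: = 6(1 + 2 + ... + 252) = 6 × n(n+1)/2
= 6 × 252×253/2
= 6 × 31878
= 191268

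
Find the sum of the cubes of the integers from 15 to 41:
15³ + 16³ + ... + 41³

Use ∑_{k=1}^{n} k³ = [n(n+1)/2]², then subtract the first 14 terms.
∑_{k=1}^{41} k³ = [41×42/2]² = 861² = 741321
∑_{k=1}^{14} k³ = [14×15/2]² = 105² = 11025
∑_{k=15}^{41} k³ = 741321 - 11025 = 730296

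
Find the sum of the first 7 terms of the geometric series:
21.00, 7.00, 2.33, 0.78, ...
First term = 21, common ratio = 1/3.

Sₙ = a(1 - rⁿ) / (1 - r)
S_7 = 21(1 - (1/3)^7) / (1 - (1/3))
S_7 = 21(1 - (1/2187)) / (2/3)
S_7 = 7651/243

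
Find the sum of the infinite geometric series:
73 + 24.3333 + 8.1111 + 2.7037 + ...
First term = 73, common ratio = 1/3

For |r| < 1, S = a / (1 - r)
S = 73 / (1 - (1/3))
S = 73 / (2/3)
S = 219/2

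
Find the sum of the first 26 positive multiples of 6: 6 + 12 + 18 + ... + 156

Factor out 6: = 6(1 + 2 + ... + 26) = 6 × n(n+1)/2
= 6 × 26×27/2
= 6 × 351
= 2106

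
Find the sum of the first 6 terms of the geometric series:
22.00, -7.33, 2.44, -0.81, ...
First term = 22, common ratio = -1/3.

Sₙ = a(1 - rⁿ) / (1 - r)
S_6 = 22(1 - (-1/3)^6) / (1 - (-1/3))
S_6 = 22(1 - (1/729)) / (4/3)
S_6 = 4004/243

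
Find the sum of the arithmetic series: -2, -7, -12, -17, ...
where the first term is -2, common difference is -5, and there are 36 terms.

Sₙ = n/2 × (first + last)
Last term = a + (n-1)d = -2 + (36-1)×(-5) = -177
S_36 = 36/2 × (-2 + (-177))
S_36 = 36/2 × (-179) = -3222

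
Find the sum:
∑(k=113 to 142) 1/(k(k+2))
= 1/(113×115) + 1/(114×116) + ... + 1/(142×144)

Partial fractions: 1/(k(k+2)) = (1/2)[1/k - 1/(k+2)]
Telescoping leaves the first two and last two terms:
= (1/2)[1/113 + 1/114 - 1/143 - 1/144]
= 162875/88422048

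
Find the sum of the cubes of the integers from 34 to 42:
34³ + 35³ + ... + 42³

Use ∑_{k=1}^{n} k³ = [n(n+1)/2]², then subtract the first 33 terms.
∑_{k=1}^{42} k³ = [42×43/2]² = 903² = 815409
∑_{k=1}^{33} k³ = [33×34/2]² = 561² = 314721
∑_{k=34}^{42} k³ = 815409 - 314721 = 500688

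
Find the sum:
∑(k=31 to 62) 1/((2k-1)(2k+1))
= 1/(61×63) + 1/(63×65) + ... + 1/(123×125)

Partial fractions: 1/((2k-1)(2k+1)) = (1/2)[1/(2k-1) - 1/(2k+1)]
The series telescopes:
= (1/2)[1/61 - 1/125]
= 32/7625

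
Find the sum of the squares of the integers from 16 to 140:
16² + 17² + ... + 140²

Use ∑_{k=1}^{n} k² = n(n+1)(2n+1)/6, then subtract the first 15 terms.
∑_{k=1}^{140} k² = 140×141×281/6 = 924490
∑_{k=1}^{15} k² = 15×16×31/6 = 1240
∑_{k=16}^{140} k² = 924490 - 1240 = 923250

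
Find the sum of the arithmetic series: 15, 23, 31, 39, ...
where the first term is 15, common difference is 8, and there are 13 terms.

Sₙ = n/2 × (first + last)
Last term = a + (n-1)d = 15 + (13-1)×8 = 111
S_13 = 13/2 × (15 + 111)
S_13 = 13/2 × 126 = 819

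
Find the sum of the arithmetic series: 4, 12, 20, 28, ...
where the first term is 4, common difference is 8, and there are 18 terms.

Sₙ = n/2 × (first + last)
Last term = a + (n-1)d = 4 + (18-1)×8 = 140
S_18 = 18/2 × (4 + 140)
S_18 = 18/2 × 144 = 1296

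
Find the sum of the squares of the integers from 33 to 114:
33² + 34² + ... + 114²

Use ∑_{k=1}^{n} k² = n(n+1)(2n+1)/6, then subtract the first 32 terms.
∑_{k=1}^{114} k² = 114×115×229/6 = 500365
∑_{k=1}^{32} k² = 32×33×65/6 = 11440
∑_{k=33}^{114} k² = 500365 - 11440 = 488925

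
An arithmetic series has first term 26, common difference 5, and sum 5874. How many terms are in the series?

Using S = n/2 × [2a + (n-1)d]
5874 = n/2 × [2(26) + (n-1)(5)]
5874 = n/2 × [52 + 5n - 5]
11748 = n × [47 + 5n]
5n² + (47)n - 11748 = 0
Discriminant: Δ = (47)² - 4(5)(-11748) = 2209 + 234960 = 237169
√Δ = 487
n = [-(47) + √Δ] / (2·5) = (-47 + 487) / 10 = 440 / 10 = 44
(The negative root is discarded since n must be a positive integer.)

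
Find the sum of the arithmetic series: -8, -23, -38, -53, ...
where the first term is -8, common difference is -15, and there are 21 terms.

Sₙ = n/2 × (first + last)
Last term = a + (n-1)d = -8 + (21-1)×(-15) = -308
S_21 = 21/2 × (-8 + (-308))
S_21 = 21/2 × (-316) = -3318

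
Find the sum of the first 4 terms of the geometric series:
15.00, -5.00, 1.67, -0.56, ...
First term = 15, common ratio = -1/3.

Sₙ = a(1 - rⁿ) / (1 - r)
S_4 = 15(1 - (-1/3)^4) / (1 - (-1/3))
S_4 = 15(1 - (1/81)) / (4/3)
S_4 = 100/9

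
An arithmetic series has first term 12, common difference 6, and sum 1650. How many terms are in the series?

Using S = n/2 × [2a + (n-1)d]
1650 = n/2 × [2(12) + (n-1)(6)]
1650 = n/2 × [24 + 6n - 6]
3300 = n × [18 + 6n]
6n² + (18)n - 3300 = 0
Discriminant: Δ = (18)² - 4(6)(-3300) = 324 + 79200 = 79524
√Δ = 282
n = [-(18) + √Δ] / (2·6) = (-18 + 282) / 12 = 264 / 12 = 22
(The negative root is discarded since n must be a positive integer.)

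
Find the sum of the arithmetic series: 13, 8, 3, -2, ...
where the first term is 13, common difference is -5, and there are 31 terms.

Sₙ = n/2 × (first + last)
Last term = a + (n-1)d = 13 + (31-1)×(-5) = -137
S_31 = 31/2 × (13 + (-137))
S_31 = 31/2 × (-124) = -1922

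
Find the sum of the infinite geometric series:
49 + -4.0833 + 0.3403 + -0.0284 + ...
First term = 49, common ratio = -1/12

For |r| < 1, S = a / (1 - r)
S = 49 / (1 - (-1/12))
S = 49 / (13/12)
S = 588/13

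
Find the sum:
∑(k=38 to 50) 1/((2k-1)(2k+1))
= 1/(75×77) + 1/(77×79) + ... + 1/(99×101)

Partial fractions: 1/((2k-1)(2k+1)) = (1/2)[1/(2k-1) - 1/(2k+1)]
The series telescopes:
= (1/2)[1/75 - 1/101]
= 13/7575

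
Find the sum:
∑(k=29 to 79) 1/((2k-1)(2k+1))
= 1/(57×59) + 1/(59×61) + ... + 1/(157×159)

Partial fractions: 1/((2k-1)(2k+1)) = (1/2)[1/(2k-1) - 1/(2k+1)]
The series telescopes:
= (1/2)[1/57 - 1/159]
= 17/3021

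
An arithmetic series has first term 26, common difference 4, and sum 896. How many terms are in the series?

Using S = n/2 × [2a + (n-1)d]
896 = n/2 × [2(26) + (n-1)(4)]
896 = n/2 × [52 + 4n - 4]
1792 = n × [48 + 4n]
4n² + (48)n - 1792 = 0
Discriminant: Δ = (48)² - 4(4)(-1792) = 2304 + 28672 = 30976
√Δ = 176
n = [-(48) + √Δ] / (2·4) = (-48 + 176) / 8 = 128 / 8 = 16
(The negative root is discarded since n must be a positive integer.)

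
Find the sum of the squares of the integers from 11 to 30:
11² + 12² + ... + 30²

Use ∑_{k=1}^{n} k² = n(n+1)(2n+1)/6, then subtract the first 10 terms.
∑_{k=1}^{30} k² = 30×31×61/6 = 9455
∑_{k=1}^{10} k² = 10×11×21/6 = 385
∑_{k=11}^{30} k² = 9455 - 385 = 9070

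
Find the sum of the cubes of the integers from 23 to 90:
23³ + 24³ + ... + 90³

Use ∑_{k=1}^{n} k³ = [n(n+1)/2]², then subtract the first 22 terms.
∑_{k=1}^{90} k³ = [90×91/2]² = 4095² = 16769025
∑_{k=1}^{22} k³ = [22×23/2]² = 253² = 64009
∑_{k=23}^{90} k³ = 16769025 - 64009 = 16705016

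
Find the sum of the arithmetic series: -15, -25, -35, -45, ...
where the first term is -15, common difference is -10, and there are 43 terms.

Sₙ = n/2 × (first + last)
Last term = a + (n-1)d = -15 + (43-1)×(-10) = -435
S_43 = 43/2 × (-15 + (-435))
S_43 = 43/2 × (-450) = -9675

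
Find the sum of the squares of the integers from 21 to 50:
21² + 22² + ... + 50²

Use ∑_{k=1}^{n} k² = n(n+1)(2n+1)/6, then subtract the first 20 terms.
∑_{k=1}^{50} k² = 50×51×101/6 = 42925
∑_{k=1}^{20} k² = 20×21×41/6 = 2870
∑_{k=21}^{50} k² = 42925 - 2870 = 40055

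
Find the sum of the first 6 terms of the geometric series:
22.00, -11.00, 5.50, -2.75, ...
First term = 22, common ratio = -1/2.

Sₙ = a(1 - rⁿ) / (1 - r)
S_6 = 22(1 - (-1/2)^6) / (1 - (-1/2))
S_6 = 22(1 - (1/64)) / (3/2)
S_6 = 231/16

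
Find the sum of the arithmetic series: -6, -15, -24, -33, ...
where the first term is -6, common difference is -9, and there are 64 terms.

Sₙ = n/2 × (first + last)
Last term = a + (n-1)d = -6 + (64-1)×(-9) = -573
S_64 = 64/2 × (-6 + (-573))
S_64 = 64/2 × (-579) = -18528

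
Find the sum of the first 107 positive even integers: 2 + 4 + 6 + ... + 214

Sum of first n even numbers = n(n+1)
= 107×108
= 11556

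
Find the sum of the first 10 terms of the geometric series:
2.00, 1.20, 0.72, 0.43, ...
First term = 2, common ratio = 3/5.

Sₙ = a(1 - rⁿ) / (1 - r)
S_10 = 2(1 - (3/5)^10) / (1 - (3/5))
S_10 = 2(1 - (59049/9765625)) / (2/5)
S_10 = 9706576/1953125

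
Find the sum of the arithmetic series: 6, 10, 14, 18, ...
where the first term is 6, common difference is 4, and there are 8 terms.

Sₙ = n/2 × (first + last)
Last term = a + (n-1)d = 6 + (8-1)×4 = 34
S_8 = 8/2 × (6 + 34)
S_8 = 8/2 × 40 = 160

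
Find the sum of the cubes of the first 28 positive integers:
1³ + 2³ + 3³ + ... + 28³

Formula: ∑k³ = [n(n+1)/2]²
= [28×29/2]²
= 406²
= 164836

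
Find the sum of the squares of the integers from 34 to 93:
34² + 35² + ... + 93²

Use ∑_{k=1}^{n} k² = n(n+1)(2n+1)/6, then subtract the first 33 terms.
∑_{k=1}^{93} k² = 93×94×187/6 = 272459
∑_{k=1}^{33} k² = 33×34×67/6 = 12529
∑_{k=34}^{93} k² = 272459 - 12529 = 259930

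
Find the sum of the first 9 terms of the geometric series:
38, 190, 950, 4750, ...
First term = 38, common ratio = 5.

Sₙ = a(1 - rⁿ) / (1 - r)
S_9 = 38(1 - 5^9) / (1 - 5)
S_9 = 38(1 - 1953125) / (-4)
S_9 = 18554678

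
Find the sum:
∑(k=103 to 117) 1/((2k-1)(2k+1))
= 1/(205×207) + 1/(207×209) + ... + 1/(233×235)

Partial fractions: 1/((2k-1)(2k+1)) = (1/2)[1/(2k-1) - 1/(2k+1)]
The series telescopes:
= (1/2)[1/205 - 1/235]
= 3/9635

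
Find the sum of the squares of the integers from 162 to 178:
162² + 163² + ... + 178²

Use ∑_{k=1}^{n} k² = n(n+1)(2n+1)/6, then subtract the first 161 terms.
∑_{k=1}^{178} k² = 178×179×357/6 = 1895789
∑_{k=1}^{161} k² = 161×162×323/6 = 1404081
∑_{k=162}^{178} k² = 1895789 - 1404081 = 491708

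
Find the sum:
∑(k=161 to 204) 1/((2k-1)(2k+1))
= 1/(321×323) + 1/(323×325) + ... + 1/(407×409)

Partial fractions: 1/((2k-1)(2k+1)) = (1/2)[1/(2k-1) - 1/(2k+1)]
The series telescopes:
= (1/2)[1/321 - 1/409]
= 44/131289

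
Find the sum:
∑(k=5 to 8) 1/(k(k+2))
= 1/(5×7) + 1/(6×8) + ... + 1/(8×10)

Partial fractions: 1/(k(k+2)) = (1/2)[1/k - 1/(k+2)]
Telescoping leaves the first two and last two terms:
= (1/2)[1/5 + 1/6 - 1/9 - 1/10]
= 7/90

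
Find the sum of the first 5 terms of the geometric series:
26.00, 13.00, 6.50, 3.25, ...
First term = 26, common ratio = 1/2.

Sₙ = a(1 - rⁿ) / (1 - r)
S_5 = 26(1 - (1/2)^5) / (1 - (1/2))
S_5 = 26(1 - (1/32)) / (1/2)
S_5 = 403/8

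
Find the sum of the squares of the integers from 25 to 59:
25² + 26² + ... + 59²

Use ∑_{k=1}^{n} k² = n(n+1)(2n+1)/6, then subtract the first 24 terms.
∑_{k=1}^{59} k² = 59×60×119/6 = 70210
∑_{k=1}^{24} k² = 24×25×49/6 = 4900
∑_{k=25}^{59} k² = 70210 - 4900 = 65310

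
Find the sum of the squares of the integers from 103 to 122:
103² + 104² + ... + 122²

Use ∑_{k=1}^{n} k² = n(n+1)(2n+1)/6, then subtract the first 102 terms.
∑_{k=1}^{122} k² = 122×123×245/6 = 612745
∑_{k=1}^{102} k² = 102×103×205/6 = 358955
∑_{k=103}^{122} k² = 612745 - 358955 = 253790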